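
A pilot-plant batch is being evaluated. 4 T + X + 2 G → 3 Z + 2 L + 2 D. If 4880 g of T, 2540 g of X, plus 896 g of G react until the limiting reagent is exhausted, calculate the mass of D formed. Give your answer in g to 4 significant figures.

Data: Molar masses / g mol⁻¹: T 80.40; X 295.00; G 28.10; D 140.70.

2423 g

n(T) = 4880 / 80.40 = 60.70 mol
n(X) = 2540 / 295.00 = 8.610 mol
n(G) = 896.0 / 28.10 = 31.89 mol
n/ν for T = 60.70/4 = 15.18
n/ν for X = 8.610/1 = 8.610
n/ν for G = 31.89/2 = 15.95
Smallest n/ν is X → limiting reagent.
n(D) = (2/1) × 8.610 = 17.22 mol
mass = 17.22 × 140.70 = 2423 g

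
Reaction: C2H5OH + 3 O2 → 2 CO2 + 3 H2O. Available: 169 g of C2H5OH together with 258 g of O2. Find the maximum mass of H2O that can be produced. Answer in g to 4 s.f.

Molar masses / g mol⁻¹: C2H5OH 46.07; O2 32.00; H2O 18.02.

145.3 g

n(C2H5OH) = 169.0 / 46.07 = 3.668 mol
n(O2) = 258.0 / 32.00 = 8.063 mol
n/ν → C2H5OH: 3.668, O2: 2.688; O2 is limiting.
n(H2O) = (3/3) × 8.063 = 8.063 mol
mass = 8.063 × 18.02 = 145.3 g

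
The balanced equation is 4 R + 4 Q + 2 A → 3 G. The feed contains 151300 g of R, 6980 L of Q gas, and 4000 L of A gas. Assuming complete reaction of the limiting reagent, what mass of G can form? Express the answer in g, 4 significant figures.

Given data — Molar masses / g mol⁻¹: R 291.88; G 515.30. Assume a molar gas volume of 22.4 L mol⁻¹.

n(R) = 151300 / 291.88 = 518.4 mol
n(Q) = 6980 / 22.4 = 311.6 mol
n(A) = 4000 / 22.4 = 178.6 mol
n/ν for R = 518.4/4 = 129.6
n/ν for Q = 311.6/4 = 77.90
n/ν for A = 178.6/2 = 89.30
Smallest n/ν is Q → limiting reagent.
n(G) = (3/4) × 311.6 = 233.7 mol
mass = 233.7 × 515.30 = 120400 g

120400 g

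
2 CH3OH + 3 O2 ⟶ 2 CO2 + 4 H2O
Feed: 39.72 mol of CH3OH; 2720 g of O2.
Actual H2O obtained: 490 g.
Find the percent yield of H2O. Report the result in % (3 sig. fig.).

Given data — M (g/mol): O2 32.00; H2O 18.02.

34.2 %

n(CH3OH) = 39.72 mol
n(O2) = 2720 / 32.00 = 85.00 mol
n/ν for CH3OH = 39.72/2 = 19.86
n/ν for O2 = 85.00/3 = 28.33
Smallest n/ν is CH3OH → limiting reagent.
theoretical n(H2O) = (4/2) × 39.72 = 79.44 mol → 1432 g
% yield = 490 / 1432 × 100 = 34.22 %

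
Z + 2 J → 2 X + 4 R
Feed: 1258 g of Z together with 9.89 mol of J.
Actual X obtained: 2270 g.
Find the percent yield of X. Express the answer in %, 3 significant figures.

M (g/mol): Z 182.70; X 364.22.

n(Z) = 1258 / 182.70 = 6.886 mol
n(J) = 9.890 mol
n/ν → Z: 6.886, J: 4.945; J is limiting.
theoretical n(X) = (2/2) × 9.890 = 9.890 mol → 3602 g
% yield = 2270 / 3602 × 100 = 63.02 %

63.0 %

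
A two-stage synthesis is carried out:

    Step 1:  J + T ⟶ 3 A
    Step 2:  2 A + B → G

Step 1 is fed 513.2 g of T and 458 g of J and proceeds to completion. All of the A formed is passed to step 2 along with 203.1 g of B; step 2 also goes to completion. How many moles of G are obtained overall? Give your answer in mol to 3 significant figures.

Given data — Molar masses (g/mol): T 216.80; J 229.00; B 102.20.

1.99 mol

Step 1:
n(T) = 513.2 / 216.80 = 2.367 mol
n(J) = 458.0 / 229.00 = 2.000 mol
n/ν for T = 2.367/1 = 2.367
n/ν for J = 2.000/1 = 2.000
Smallest n/ν is J → limiting reagent.
n(A) produced = (3/1) × 2.000 = 6.000 mol
Step 2:
n(A) available = 6.000 mol
n(B) = 203.1 / 102.20 = 1.987 mol
n/ν for A = 6.000/2 = 3.000
n/ν for B = 1.987/1 = 1.987
Smallest n/ν is B → limiting reagent.
n(G) = (1/1) × 1.987 = 1.987 mol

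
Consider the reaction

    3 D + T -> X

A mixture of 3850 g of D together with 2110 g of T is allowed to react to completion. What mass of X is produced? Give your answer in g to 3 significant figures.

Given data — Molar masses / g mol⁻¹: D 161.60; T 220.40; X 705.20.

5600 g

n(D) = 3850 / 161.60 = 23.82 mol
n(T) = 2110 / 220.40 = 9.574 mol
n/ν → D: 7.940, T: 9.574; D is limiting.
n(X) = (1/3) × 23.82 = 7.940 mol
mass = 7.940 × 705.20 = 5599 g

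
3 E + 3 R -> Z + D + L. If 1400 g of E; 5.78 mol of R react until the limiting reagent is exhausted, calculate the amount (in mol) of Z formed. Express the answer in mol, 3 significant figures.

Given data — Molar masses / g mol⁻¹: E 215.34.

1.93 mol

n(E) = 1400 / 215.34 = 6.501 mol
n(R) = 5.780 mol
n/ν → E: 2.167, R: 1.927; R is limiting.
n(Z) = (1/3) × 5.780 = 1.927 mol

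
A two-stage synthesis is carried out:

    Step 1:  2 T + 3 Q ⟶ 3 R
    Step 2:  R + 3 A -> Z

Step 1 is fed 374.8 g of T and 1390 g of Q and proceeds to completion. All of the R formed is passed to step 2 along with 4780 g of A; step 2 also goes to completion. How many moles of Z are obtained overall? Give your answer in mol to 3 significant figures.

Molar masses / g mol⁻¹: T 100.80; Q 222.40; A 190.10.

5.58 mol

Step 1:
n(T) = 374.8 / 100.80 = 3.718 mol
n(Q) = 1390 / 222.40 = 6.250 mol
n/ν for T = 3.718/2 = 1.859
n/ν for Q = 6.250/3 = 2.083
Smallest n/ν is T → limiting reagent.
n(R) produced = (3/2) × 3.718 = 5.577 mol
Step 2:
n(R) available = 5.577 mol
n(A) = 4780 / 190.10 = 25.14 mol
n/ν for R = 5.577/1 = 5.577
n/ν for A = 25.14/3 = 8.380
Smallest n/ν is R → limiting reagent.
n(Z) = (1/1) × 5.577 = 5.577 mol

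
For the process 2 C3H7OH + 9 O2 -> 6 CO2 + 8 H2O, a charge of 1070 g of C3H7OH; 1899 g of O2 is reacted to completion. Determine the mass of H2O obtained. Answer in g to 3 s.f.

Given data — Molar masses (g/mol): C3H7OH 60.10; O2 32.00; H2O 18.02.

n(C3H7OH) = 1070 / 60.10 = 17.80 mol
n(O2) = 1899 / 32.00 = 59.34 mol
n/ν for C3H7OH = 17.80/2 = 8.900
n/ν for O2 = 59.34/9 = 6.593
Smallest n/ν is O2 → limiting reagent.
n(H2O) = (8/9) × 59.34 = 52.75 mol
mass = 52.75 × 18.02 = 950.6 g

951 g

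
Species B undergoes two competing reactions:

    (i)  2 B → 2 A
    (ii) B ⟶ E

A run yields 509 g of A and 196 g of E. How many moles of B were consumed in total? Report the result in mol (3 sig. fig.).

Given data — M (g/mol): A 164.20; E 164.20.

n(A) = 509 / 164.20 = 3.100 mol
n(E) = 196 / 164.20 = 1.194 mol
n(B) via (i) = (2/2)×3.100 = 3.100 mol
n(B) via (ii) = (1/1)×1.194 = 1.194 mol
total n(B) = 3.100 + 1.194 = 4.294 mol

4.29 mol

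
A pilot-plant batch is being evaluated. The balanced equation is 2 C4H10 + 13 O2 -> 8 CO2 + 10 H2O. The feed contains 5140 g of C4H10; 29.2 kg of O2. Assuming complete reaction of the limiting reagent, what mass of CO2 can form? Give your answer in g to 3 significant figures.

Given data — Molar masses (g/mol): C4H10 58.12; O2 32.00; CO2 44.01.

15600 g

n(C4H10) = 5140 / 58.12 = 88.44 mol
n(O2) = 29.20×1000 / 32.00 = 912.5 mol
n/ν for C4H10 = 88.44/2 = 44.22
n/ν for O2 = 912.5/13 = 70.19
Smallest n/ν is C4H10 → limiting reagent.
n(CO2) = (8/2) × 88.44 = 353.8 mol
mass = 353.8 × 44.01 = 15570 g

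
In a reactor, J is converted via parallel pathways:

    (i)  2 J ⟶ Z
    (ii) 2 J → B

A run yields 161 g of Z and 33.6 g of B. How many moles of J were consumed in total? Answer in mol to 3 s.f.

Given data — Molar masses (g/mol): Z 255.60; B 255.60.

1.52 mol

n(Z) = 161 / 255.60 = 0.6299 mol
n(B) = 33.6 / 255.60 = 0.1315 mol
n(J) via (i) = (2/1)×0.6299 = 1.260 mol
n(J) via (ii) = (2/1)×0.1315 = 0.2630 mol
total n(J) = 1.260 + 0.2630 = 1.523 mol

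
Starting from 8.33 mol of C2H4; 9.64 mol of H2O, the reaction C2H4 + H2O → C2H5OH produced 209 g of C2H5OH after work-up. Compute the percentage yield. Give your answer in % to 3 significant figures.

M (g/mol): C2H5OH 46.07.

n(C2H4) = 8.330 mol
n(H2O) = 9.640 mol
n/ν for C2H4 = 8.330/1 = 8.330
n/ν for H2O = 9.640/1 = 9.640
Smallest n/ν is C2H4 → limiting reagent.
theoretical n(C2H5OH) = (1/1) × 8.330 = 8.330 mol → 383.8 g
% yield = 209 / 383.8 × 100 = 54.46 %

54.5 %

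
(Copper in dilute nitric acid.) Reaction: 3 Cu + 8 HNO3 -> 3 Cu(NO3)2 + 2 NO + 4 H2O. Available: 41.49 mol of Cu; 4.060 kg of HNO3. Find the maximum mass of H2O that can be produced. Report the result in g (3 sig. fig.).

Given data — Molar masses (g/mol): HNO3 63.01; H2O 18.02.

n(Cu) = 41.49 mol
n(HNO3) = 4.060×1000 / 63.01 = 64.43 mol
n/ν → Cu: 13.83, HNO3: 8.054; HNO3 is limiting.
n(H2O) = (4/8) × 64.43 = 32.22 mol
mass = 32.22 × 18.02 = 580.6 g

581 g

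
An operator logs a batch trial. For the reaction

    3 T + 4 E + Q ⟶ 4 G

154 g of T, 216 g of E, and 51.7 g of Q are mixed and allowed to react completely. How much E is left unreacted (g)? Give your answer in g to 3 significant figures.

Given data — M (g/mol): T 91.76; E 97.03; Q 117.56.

n(T) = 154.0 / 91.76 = 1.678 mol
n(E) = 216.0 / 97.03 = 2.226 mol
n(Q) = 51.70 / 117.56 = 0.4398 mol
n/ν → T: 0.5593, E: 0.5565, Q: 0.4398; Q is limiting.
E consumed = (4/1) × 0.4398 = 1.759 mol
E remaining = 2.226 − 1.759 = 0.4670 mol
mass = 0.4670 × 97.03 = 45.31 g

45.3 g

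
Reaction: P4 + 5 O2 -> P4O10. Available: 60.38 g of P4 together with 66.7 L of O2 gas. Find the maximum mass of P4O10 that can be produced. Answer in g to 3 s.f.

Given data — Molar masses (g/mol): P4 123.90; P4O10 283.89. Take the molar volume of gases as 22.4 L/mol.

n(P4) = 60.38 / 123.90 = 0.4873 mol
n(O2) = 66.70 / 22.4 = 2.978 mol
n/ν → P4: 0.4873, O2: 0.5956; P4 is limiting.
n(P4O10) = (1/1) × 0.4873 = 0.4873 mol
mass = 0.4873 × 283.89 = 138.3 g

138 g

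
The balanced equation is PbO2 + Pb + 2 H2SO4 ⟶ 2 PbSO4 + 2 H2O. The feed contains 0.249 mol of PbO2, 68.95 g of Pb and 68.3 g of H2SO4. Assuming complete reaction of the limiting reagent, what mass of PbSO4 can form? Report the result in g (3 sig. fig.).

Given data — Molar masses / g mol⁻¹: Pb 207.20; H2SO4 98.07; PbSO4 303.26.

151 g

n(PbO2) = 0.2490 mol
n(Pb) = 68.95 / 207.20 = 0.3328 mol
n(H2SO4) = 68.30 / 98.07 = 0.6964 mol
n/ν for PbO2 = 0.2490/1 = 0.2490
n/ν for Pb = 0.3328/1 = 0.3328
n/ν for H2SO4 = 0.6964/2 = 0.3482
Smallest n/ν is PbO2 → limiting reagent.
n(PbSO4) = (2/1) × 0.2490 = 0.4980 mol
mass = 0.4980 × 303.26 = 151.0 g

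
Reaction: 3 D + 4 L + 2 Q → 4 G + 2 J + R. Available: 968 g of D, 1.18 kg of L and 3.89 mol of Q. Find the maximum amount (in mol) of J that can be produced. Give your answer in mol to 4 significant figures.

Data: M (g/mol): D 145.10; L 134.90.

n(D) = 968.0 / 145.10 = 6.671 mol
n(L) = 1.180×1000 / 134.90 = 8.747 mol
n(Q) = 3.890 mol
n/ν for D = 6.671/3 = 2.224
n/ν for L = 8.747/4 = 2.187
n/ν for Q = 3.890/2 = 1.945
Smallest n/ν is Q → limiting reagent.
n(J) = (2/2) × 3.890 = 3.890 mol

3.890 mol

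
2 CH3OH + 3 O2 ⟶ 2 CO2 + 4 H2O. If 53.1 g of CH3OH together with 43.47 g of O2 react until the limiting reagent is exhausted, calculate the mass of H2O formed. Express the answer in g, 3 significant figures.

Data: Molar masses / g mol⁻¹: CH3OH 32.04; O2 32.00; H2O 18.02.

n(CH3OH) = 53.10 / 32.04 = 1.657 mol
n(O2) = 43.47 / 32.00 = 1.358 mol
n/ν → CH3OH: 0.8285, O2: 0.4527; O2 is limiting.
n(H2O) = (4/3) × 1.358 = 1.811 mol
mass = 1.811 × 18.02 = 32.63 g

32.6 g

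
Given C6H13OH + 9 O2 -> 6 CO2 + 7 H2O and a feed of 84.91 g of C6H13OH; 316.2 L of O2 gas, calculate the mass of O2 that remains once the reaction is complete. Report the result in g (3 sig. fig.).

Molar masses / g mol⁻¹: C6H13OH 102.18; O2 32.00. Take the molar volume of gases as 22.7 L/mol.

n(C6H13OH) = 84.91 / 102.18 = 0.8310 mol
n(O2) = 316.2 / 22.7 = 13.93 mol
n/ν for C6H13OH = 0.8310/1 = 0.8310
n/ν for O2 = 13.93/9 = 1.548
Smallest n/ν is C6H13OH → limiting reagent.
O2 consumed = (9/1) × 0.8310 = 7.479 mol
O2 remaining = 13.93 − 7.479 = 6.451 mol
mass = 6.451 × 32.00 = 206.4 g

206 g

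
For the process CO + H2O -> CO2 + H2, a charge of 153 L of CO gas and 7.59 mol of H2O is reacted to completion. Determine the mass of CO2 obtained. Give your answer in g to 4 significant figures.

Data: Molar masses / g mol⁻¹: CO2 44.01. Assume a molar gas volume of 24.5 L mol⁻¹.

n(CO) = 153.0 / 24.5 = 6.245 mol
n(H2O) = 7.590 mol
n/ν → CO: 6.245, H2O: 7.590; CO is limiting.
n(CO2) = (1/1) × 6.245 = 6.245 mol
mass = 6.245 × 44.01 = 274.8 g

274.8 g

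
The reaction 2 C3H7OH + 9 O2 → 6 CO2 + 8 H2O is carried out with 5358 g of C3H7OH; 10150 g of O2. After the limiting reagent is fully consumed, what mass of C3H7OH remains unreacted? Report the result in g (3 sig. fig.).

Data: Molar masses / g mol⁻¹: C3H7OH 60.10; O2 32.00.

1120 g

n(C3H7OH) = 5358 / 60.10 = 89.15 mol
n(O2) = 10150 / 32.00 = 317.2 mol
n/ν for C3H7OH = 89.15/2 = 44.58
n/ν for O2 = 317.2/9 = 35.24
Smallest n/ν is O2 → limiting reagent.
C3H7OH consumed = (2/9) × 317.2 = 70.49 mol
C3H7OH remaining = 89.15 − 70.49 = 18.66 mol
mass = 18.66 × 60.10 = 1121 g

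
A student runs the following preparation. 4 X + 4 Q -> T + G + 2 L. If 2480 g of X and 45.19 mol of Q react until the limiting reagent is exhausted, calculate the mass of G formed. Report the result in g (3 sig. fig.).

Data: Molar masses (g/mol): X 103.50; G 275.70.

n(X) = 2480 / 103.50 = 23.96 mol
n(Q) = 45.19 mol
n/ν for X = 23.96/4 = 5.990
n/ν for Q = 45.19/4 = 11.30
Smallest n/ν is X → limiting reagent.
n(G) = (1/4) × 23.96 = 5.990 mol
mass = 5.990 × 275.70 = 1651 g

1650 g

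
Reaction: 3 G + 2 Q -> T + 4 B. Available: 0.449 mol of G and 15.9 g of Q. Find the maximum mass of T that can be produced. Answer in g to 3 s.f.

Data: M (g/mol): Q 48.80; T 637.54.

95.4 g

n(G) = 0.4490 mol
n(Q) = 15.90 / 48.80 = 0.3258 mol
n/ν for G = 0.4490/3 = 0.1497
n/ν for Q = 0.3258/2 = 0.1629
Smallest n/ν is G → limiting reagent.
n(T) = (1/3) × 0.4490 = 0.1497 mol
mass = 0.1497 × 637.54 = 95.44 g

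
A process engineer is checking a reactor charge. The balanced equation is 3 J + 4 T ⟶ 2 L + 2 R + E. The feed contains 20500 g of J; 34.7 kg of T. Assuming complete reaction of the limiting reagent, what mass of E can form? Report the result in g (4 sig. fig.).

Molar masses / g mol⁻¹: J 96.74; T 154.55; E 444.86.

24970 g

n(J) = 20500 / 96.74 = 211.9 mol
n(T) = 34.70×1000 / 154.55 = 224.5 mol
n/ν for J = 211.9/3 = 70.63
n/ν for T = 224.5/4 = 56.13
Smallest n/ν is T → limiting reagent.
n(E) = (1/4) × 224.5 = 56.13 mol
mass = 56.13 × 444.86 = 24970 g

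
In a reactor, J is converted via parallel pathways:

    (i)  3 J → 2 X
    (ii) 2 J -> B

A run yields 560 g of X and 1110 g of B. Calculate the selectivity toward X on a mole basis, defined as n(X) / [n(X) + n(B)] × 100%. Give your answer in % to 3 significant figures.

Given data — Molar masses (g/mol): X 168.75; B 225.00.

40.2 %

n(X) = 560 / 168.75 = 3.319 mol
n(B) = 1110 / 225.00 = 4.933 mol
selectivity = 3.319/(3.319+4.933) × 100 = 40.22 %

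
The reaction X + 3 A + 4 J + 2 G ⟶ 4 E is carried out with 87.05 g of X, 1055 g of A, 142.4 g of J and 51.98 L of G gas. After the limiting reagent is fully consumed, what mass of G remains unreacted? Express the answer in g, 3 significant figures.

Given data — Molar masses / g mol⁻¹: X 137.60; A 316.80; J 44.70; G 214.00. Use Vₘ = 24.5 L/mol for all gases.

n(X) = 87.05 / 137.60 = 0.6326 mol
n(A) = 1055 / 316.80 = 3.330 mol
n(J) = 142.4 / 44.70 = 3.186 mol
n(G) = 51.98 / 24.5 = 2.122 mol
n/ν → X: 0.6326, A: 1.110, J: 0.7965, G: 1.061; X is limiting.
G consumed = (2/1) × 0.6326 = 1.265 mol
G remaining = 2.122 − 1.265 = 0.8570 mol
mass = 0.8570 × 214.00 = 183.4 g

183 g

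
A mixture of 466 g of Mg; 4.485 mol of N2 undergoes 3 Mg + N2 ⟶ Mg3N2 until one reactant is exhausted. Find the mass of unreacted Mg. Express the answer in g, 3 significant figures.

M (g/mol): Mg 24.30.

n(Mg) = 466.0 / 24.30 = 19.18 mol
n(N2) = 4.485 mol
n/ν → Mg: 6.393, N2: 4.485; N2 is limiting.
Mg consumed = (3/1) × 4.485 = 13.46 mol
Mg remaining = 19.18 − 13.46 = 5.720 mol
mass = 5.720 × 24.30 = 139.0 g

139 g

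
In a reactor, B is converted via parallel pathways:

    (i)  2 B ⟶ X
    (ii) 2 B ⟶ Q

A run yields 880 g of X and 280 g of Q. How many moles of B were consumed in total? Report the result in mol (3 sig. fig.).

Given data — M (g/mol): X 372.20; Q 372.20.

n(X) = 880 / 372.20 = 2.364 mol
n(Q) = 280 / 372.20 = 0.7523 mol
n(B) via (i) = (2/1)×2.364 = 4.728 mol
n(B) via (ii) = (2/1)×0.7523 = 1.505 mol
total n(B) = 4.728 + 1.505 = 6.233 mol

6.23 mol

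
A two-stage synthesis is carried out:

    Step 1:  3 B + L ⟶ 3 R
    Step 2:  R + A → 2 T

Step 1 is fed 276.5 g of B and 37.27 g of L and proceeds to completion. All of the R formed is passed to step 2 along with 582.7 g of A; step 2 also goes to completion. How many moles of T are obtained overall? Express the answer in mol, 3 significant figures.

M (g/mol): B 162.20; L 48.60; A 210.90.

3.41 mol

Step 1:
n(B) = 276.5 / 162.20 = 1.705 mol
n(L) = 37.27 / 48.60 = 0.7669 mol
n/ν for B = 1.705/3 = 0.5683
n/ν for L = 0.7669/1 = 0.7669
Smallest n/ν is B → limiting reagent.
n(R) produced = (3/3) × 1.705 = 1.705 mol
Step 2:
n(R) available = 1.705 mol
n(A) = 582.7 / 210.90 = 2.763 mol
n/ν for R = 1.705/1 = 1.705
n/ν for A = 2.763/1 = 2.763
Smallest n/ν is R → limiting reagent.
n(T) = (2/1) × 1.705 = 3.410 mol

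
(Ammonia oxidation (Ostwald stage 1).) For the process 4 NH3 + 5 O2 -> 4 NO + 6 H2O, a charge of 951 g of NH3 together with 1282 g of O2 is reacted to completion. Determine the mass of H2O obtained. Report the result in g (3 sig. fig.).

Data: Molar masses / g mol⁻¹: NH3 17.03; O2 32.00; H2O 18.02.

866 g

n(NH3) = 951.0 / 17.03 = 55.84 mol
n(O2) = 1282 / 32.00 = 40.06 mol
n/ν → NH3: 13.96, O2: 8.012; O2 is limiting.
n(H2O) = (6/5) × 40.06 = 48.07 mol
mass = 48.07 × 18.02 = 866.2 g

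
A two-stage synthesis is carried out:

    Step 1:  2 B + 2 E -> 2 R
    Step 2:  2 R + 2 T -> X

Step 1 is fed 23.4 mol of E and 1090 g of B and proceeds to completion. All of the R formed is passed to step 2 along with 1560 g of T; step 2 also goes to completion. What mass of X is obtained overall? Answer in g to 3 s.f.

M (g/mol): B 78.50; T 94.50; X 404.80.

2810 g

Step 1:
n(E) = 23.40 mol
n(B) = 1090 / 78.50 = 13.89 mol
n/ν for E = 23.40/2 = 11.70
n/ν for B = 13.89/2 = 6.945
Smallest n/ν is B → limiting reagent.
n(R) produced = (2/2) × 13.89 = 13.89 mol
Step 2:
n(R) available = 13.89 mol
n(T) = 1560 / 94.50 = 16.51 mol
n/ν for R = 13.89/2 = 6.945
n/ν for T = 16.51/2 = 8.255
Smallest n/ν is R → limiting reagent.
n(X) = (1/2) × 13.89 = 6.945 mol
mass = 6.945 × 404.80 = 2811 g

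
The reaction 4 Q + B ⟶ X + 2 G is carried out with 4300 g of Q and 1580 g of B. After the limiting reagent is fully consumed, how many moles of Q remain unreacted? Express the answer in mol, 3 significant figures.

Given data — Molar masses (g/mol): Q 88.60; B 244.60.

22.7 mol

n(Q) = 4300 / 88.60 = 48.53 mol
n(B) = 1580 / 244.60 = 6.460 mol
n/ν → Q: 12.13, B: 6.460; B is limiting.
Q consumed = (4/1) × 6.460 = 25.84 mol
Q remaining = 48.53 − 25.84 = 22.69 mol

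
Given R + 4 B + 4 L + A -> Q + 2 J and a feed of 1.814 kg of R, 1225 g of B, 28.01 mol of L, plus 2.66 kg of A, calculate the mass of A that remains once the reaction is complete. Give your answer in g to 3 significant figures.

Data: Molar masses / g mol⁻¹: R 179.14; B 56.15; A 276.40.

1150 g

n(R) = 1.814×1000 / 179.14 = 10.13 mol
n(B) = 1225 / 56.15 = 21.82 mol
n(L) = 28.01 mol
n(A) = 2.660×1000 / 276.40 = 9.624 mol
n/ν for R = 10.13/1 = 10.13
n/ν for B = 21.82/4 = 5.455
n/ν for L = 28.01/4 = 7.003
n/ν for A = 9.624/1 = 9.624
Smallest n/ν is B → limiting reagent.
A consumed = (1/4) × 21.82 = 5.455 mol
A remaining = 9.624 − 5.455 = 4.169 mol
mass = 4.169 × 276.40 = 1152 g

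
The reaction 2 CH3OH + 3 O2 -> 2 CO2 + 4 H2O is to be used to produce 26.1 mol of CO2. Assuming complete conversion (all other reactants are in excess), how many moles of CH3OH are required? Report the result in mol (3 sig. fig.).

n(CO2) = 26.10 mol
n(CH3OH) = (2/2) × 26.10 = 26.10 mol

26.1 mol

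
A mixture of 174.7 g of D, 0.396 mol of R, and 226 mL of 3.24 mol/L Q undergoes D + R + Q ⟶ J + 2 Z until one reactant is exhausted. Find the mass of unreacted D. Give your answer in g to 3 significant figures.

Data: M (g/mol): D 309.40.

n(D) = 174.7 / 309.40 = 0.5646 mol
n(R) = 0.3960 mol
n(Q) = 3.24 × 226.0/1000 = 0.7322 mol
n/ν for D = 0.5646/1 = 0.5646
n/ν for R = 0.3960/1 = 0.3960
n/ν for Q = 0.7322/1 = 0.7322
Smallest n/ν is R → limiting reagent.
D consumed = (1/1) × 0.3960 = 0.3960 mol
D remaining = 0.5646 − 0.3960 = 0.1686 mol
mass = 0.1686 × 309.40 = 52.16 g

52.2 g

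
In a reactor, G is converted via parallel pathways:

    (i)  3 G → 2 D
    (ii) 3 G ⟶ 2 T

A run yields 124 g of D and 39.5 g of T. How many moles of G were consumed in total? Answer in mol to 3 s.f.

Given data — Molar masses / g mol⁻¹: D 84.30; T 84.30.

n(D) = 124 / 84.30 = 1.471 mol
n(T) = 39.5 / 84.30 = 0.4686 mol
n(G) via (i) = (3/2)×1.471 = 2.207 mol
n(G) via (ii) = (3/2)×0.4686 = 0.7029 mol
total n(G) = 2.207 + 0.7029 = 2.910 mol

2.91 mol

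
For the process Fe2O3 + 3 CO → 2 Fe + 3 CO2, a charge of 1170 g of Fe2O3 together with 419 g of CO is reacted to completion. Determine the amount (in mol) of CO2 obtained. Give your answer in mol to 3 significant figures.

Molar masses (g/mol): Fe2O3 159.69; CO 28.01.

n(Fe2O3) = 1170 / 159.69 = 7.327 mol
n(CO) = 419.0 / 28.01 = 14.96 mol
n/ν → Fe2O3: 7.327, CO: 4.987; CO is limiting.
n(CO2) = (3/3) × 14.96 = 14.96 mol

15.0 mol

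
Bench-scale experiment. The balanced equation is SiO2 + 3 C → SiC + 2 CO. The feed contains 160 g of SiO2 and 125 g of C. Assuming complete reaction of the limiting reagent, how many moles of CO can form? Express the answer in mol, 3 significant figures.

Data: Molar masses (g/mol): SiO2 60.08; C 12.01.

5.33 mol

n(SiO2) = 160.0 / 60.08 = 2.663 mol
n(C) = 125.0 / 12.01 = 10.41 mol
n/ν for SiO2 = 2.663/1 = 2.663
n/ν for C = 10.41/3 = 3.470
Smallest n/ν is SiO2 → limiting reagent.
n(CO) = (2/1) × 2.663 = 5.326 mol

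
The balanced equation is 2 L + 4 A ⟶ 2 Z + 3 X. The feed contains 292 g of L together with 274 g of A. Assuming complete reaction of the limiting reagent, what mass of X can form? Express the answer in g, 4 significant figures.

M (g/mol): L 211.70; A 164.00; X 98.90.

n(L) = 292.0 / 211.70 = 1.379 mol
n(A) = 274.0 / 164.00 = 1.671 mol
n/ν for L = 1.379/2 = 0.6895
n/ν for A = 1.671/4 = 0.4178
Smallest n/ν is A → limiting reagent.
n(X) = (3/4) × 1.671 = 1.253 mol
mass = 1.253 × 98.90 = 123.9 g

123.9 g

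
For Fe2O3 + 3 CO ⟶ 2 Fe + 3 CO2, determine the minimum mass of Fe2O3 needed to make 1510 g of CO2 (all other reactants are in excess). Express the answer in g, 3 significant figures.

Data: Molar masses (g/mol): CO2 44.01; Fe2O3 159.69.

n(CO2) = 1510 / 44.01 = 34.31 mol
n(Fe2O3) = (1/3) × 34.31 = 11.44 mol
mass = 11.44 × 159.69 = 1827 g

1830 g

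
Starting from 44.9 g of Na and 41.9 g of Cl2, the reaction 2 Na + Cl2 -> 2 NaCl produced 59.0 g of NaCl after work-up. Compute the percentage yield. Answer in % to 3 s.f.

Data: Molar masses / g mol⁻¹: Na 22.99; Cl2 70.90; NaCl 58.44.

85.4 %

n(Na) = 44.90 / 22.99 = 1.953 mol
n(Cl2) = 41.90 / 70.90 = 0.5910 mol
n/ν for Na = 1.953/2 = 0.9765
n/ν for Cl2 = 0.5910/1 = 0.5910
Smallest n/ν is Cl2 → limiting reagent.
theoretical n(NaCl) = (2/1) × 0.5910 = 1.182 mol → 69.08 g
% yield = 59.0 / 69.08 × 100 = 85.41 %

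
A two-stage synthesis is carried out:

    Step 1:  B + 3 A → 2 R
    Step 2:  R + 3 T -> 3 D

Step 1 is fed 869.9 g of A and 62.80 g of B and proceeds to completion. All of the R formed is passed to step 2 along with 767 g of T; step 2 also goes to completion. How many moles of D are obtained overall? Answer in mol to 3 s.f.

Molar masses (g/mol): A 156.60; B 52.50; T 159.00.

Step 1:
n(A) = 869.9 / 156.60 = 5.555 mol
n(B) = 62.80 / 52.50 = 1.196 mol
n/ν for A = 5.555/3 = 1.852
n/ν for B = 1.196/1 = 1.196
Smallest n/ν is B → limiting reagent.
n(R) produced = (2/1) × 1.196 = 2.392 mol
Step 2:
n(R) available = 2.392 mol
n(T) = 767.0 / 159.00 = 4.824 mol
n/ν for R = 2.392/1 = 2.392
n/ν for T = 4.824/3 = 1.608
Smallest n/ν is T → limiting reagent.
n(D) = (3/3) × 4.824 = 4.824 mol

4.82 mol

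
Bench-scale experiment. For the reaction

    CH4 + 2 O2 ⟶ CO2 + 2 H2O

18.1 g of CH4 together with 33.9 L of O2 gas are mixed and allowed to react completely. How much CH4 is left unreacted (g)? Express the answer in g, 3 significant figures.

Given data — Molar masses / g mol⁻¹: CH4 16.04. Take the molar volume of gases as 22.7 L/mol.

6.12 g

n(CH4) = 18.10 / 16.04 = 1.128 mol
n(O2) = 33.90 / 22.7 = 1.493 mol
n/ν → CH4: 1.128, O2: 0.7465; O2 is limiting.
CH4 consumed = (1/2) × 1.493 = 0.7465 mol
CH4 remaining = 1.128 − 0.7465 = 0.3815 mol
mass = 0.3815 × 16.04 = 6.119 g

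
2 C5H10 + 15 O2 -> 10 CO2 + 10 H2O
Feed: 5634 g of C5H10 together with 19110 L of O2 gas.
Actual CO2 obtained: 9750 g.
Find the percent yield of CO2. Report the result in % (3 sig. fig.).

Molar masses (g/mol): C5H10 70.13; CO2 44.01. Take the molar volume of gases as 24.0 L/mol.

n(C5H10) = 5634 / 70.13 = 80.34 mol
n(O2) = 19110 / 24.0 = 796.3 mol
n/ν → C5H10: 40.17, O2: 53.09; C5H10 is limiting.
theoretical n(CO2) = (10/2) × 80.34 = 401.7 mol → 17680 g
% yield = 9750 / 17680 × 100 = 55.15 %

55.2 %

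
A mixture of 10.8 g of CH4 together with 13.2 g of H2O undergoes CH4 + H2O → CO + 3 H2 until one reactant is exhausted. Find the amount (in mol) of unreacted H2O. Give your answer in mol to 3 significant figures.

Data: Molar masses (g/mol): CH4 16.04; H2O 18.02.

n(CH4) = 10.80 / 16.04 = 0.6733 mol
n(H2O) = 13.20 / 18.02 = 0.7325 mol
n/ν for CH4 = 0.6733/1 = 0.6733
n/ν for H2O = 0.7325/1 = 0.7325
Smallest n/ν is CH4 → limiting reagent.
H2O consumed = (1/1) × 0.6733 = 0.6733 mol
H2O remaining = 0.7325 − 0.6733 = 0.05920 mol

0.0592 mol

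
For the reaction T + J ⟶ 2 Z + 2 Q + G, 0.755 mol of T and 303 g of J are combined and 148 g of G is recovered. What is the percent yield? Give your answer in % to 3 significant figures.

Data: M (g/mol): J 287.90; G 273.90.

71.6 %

n(T) = 0.7550 mol
n(J) = 303.0 / 287.90 = 1.052 mol
n/ν → T: 0.7550, J: 1.052; T is limiting.
theoretical n(G) = (1/1) × 0.7550 = 0.7550 mol → 206.8 g
% yield = 148 / 206.8 × 100 = 71.57 %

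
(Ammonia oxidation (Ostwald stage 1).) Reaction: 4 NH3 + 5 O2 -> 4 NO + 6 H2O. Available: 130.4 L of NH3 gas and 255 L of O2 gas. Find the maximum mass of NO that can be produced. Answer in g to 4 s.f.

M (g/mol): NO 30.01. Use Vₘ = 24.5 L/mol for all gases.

159.7 g

n(NH3) = 130.4 / 24.5 = 5.322 mol
n(O2) = 255.0 / 24.5 = 10.41 mol
n/ν → NH3: 1.331, O2: 2.082; NH3 is limiting.
n(NO) = (4/4) × 5.322 = 5.322 mol
mass = 5.322 × 30.01 = 159.7 g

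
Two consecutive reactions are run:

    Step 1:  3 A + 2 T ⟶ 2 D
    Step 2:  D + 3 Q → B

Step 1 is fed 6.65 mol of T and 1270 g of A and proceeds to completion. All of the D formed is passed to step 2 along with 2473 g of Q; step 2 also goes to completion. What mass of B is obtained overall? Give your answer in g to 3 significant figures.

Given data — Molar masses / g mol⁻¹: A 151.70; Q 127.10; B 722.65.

4030 g

Step 1:
n(T) = 6.650 mol
n(A) = 1270 / 151.70 = 8.372 mol
n/ν for T = 6.650/2 = 3.325
n/ν for A = 8.372/3 = 2.791
Smallest n/ν is A → limiting reagent.
n(D) produced = (2/3) × 8.372 = 5.581 mol
Step 2:
n(D) available = 5.581 mol
n(Q) = 2473 / 127.10 = 19.46 mol
n/ν for D = 5.581/1 = 5.581
n/ν for Q = 19.46/3 = 6.487
Smallest n/ν is D → limiting reagent.
n(B) = (1/1) × 5.581 = 5.581 mol
mass = 5.581 × 722.65 = 4033 g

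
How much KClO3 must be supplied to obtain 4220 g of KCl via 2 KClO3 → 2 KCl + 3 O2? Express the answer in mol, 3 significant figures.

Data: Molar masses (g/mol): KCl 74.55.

56.6 mol

n(KCl) = 4220 / 74.55 = 56.61 mol
n(KClO3) = (2/2) × 56.61 = 56.61 mol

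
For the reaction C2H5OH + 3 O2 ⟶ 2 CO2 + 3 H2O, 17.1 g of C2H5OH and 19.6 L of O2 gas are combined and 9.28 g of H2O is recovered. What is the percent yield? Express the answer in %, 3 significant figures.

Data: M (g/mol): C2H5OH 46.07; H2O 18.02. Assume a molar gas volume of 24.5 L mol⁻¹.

n(C2H5OH) = 17.10 / 46.07 = 0.3712 mol
n(O2) = 19.60 / 24.5 = 0.8000 mol
n/ν for C2H5OH = 0.3712/1 = 0.3712
n/ν for O2 = 0.8000/3 = 0.2667
Smallest n/ν is O2 → limiting reagent.
theoretical n(H2O) = (3/3) × 0.8000 = 0.8000 mol → 14.42 g
% yield = 9.28 / 14.42 × 100 = 64.36 %

64.4 %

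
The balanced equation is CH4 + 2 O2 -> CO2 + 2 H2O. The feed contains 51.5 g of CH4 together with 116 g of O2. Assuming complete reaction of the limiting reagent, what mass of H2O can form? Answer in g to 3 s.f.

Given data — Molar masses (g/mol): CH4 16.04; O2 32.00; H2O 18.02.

65.3 g

n(CH4) = 51.50 / 16.04 = 3.211 mol
n(O2) = 116.0 / 32.00 = 3.625 mol
n/ν for CH4 = 3.211/1 = 3.211
n/ν for O2 = 3.625/2 = 1.813
Smallest n/ν is O2 → limiting reagent.
n(H2O) = (2/2) × 3.625 = 3.625 mol
mass = 3.625 × 18.02 = 65.32 g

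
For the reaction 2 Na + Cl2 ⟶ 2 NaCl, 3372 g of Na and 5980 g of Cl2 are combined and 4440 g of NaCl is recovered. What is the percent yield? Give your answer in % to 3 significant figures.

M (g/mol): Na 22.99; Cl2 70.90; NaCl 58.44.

n(Na) = 3372 / 22.99 = 146.7 mol
n(Cl2) = 5980 / 70.90 = 84.34 mol
n/ν → Na: 73.35, Cl2: 84.34; Na is limiting.
theoretical n(NaCl) = (2/2) × 146.7 = 146.7 mol → 8573 g
% yield = 4440 / 8573 × 100 = 51.79 %

51.8 %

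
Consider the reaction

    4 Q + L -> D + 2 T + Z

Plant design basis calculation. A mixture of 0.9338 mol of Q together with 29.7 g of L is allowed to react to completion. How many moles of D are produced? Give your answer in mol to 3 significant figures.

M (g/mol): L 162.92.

n(Q) = 0.9338 mol
n(L) = 29.70 / 162.92 = 0.1823 mol
n/ν → Q: 0.2335, L: 0.1823; L is limiting.
n(D) = (1/1) × 0.1823 = 0.1823 mol

0.182 mol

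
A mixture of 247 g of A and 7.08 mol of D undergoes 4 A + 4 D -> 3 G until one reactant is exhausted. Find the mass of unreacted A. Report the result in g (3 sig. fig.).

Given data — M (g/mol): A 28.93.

n(A) = 247.0 / 28.93 = 8.538 mol
n(D) = 7.080 mol
n/ν → A: 2.135, D: 1.770; D is limiting.
A consumed = (4/4) × 7.080 = 7.080 mol
A remaining = 8.538 − 7.080 = 1.458 mol
mass = 1.458 × 28.93 = 42.18 g

42.2 g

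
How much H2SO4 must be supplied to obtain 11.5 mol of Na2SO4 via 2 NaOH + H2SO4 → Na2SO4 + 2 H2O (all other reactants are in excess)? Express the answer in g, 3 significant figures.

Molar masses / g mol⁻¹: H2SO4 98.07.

n(Na2SO4) = 11.50 mol
n(H2SO4) = (1/1) × 11.50 = 11.50 mol
mass = 11.50 × 98.07 = 1128 g

1130 g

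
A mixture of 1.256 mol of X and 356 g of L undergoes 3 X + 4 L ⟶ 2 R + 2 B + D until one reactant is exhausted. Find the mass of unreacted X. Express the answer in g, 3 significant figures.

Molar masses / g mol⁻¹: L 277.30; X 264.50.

77.5 g

n(X) = 1.256 mol
n(L) = 356.0 / 277.30 = 1.284 mol
n/ν for X = 1.256/3 = 0.4187
n/ν for L = 1.284/4 = 0.3210
Smallest n/ν is L → limiting reagent.
X consumed = (3/4) × 1.284 = 0.9630 mol
X remaining = 1.256 − 0.9630 = 0.2930 mol
mass = 0.2930 × 264.50 = 77.50 g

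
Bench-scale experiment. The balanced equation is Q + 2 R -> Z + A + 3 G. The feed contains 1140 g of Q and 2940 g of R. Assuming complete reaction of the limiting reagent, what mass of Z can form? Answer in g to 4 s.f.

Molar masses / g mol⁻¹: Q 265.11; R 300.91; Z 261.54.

1125 g

n(Q) = 1140 / 265.11 = 4.300 mol
n(R) = 2940 / 300.91 = 9.770 mol
n/ν → Q: 4.300, R: 4.885; Q is limiting.
n(Z) = (1/1) × 4.300 = 4.300 mol
mass = 4.300 × 261.54 = 1125 g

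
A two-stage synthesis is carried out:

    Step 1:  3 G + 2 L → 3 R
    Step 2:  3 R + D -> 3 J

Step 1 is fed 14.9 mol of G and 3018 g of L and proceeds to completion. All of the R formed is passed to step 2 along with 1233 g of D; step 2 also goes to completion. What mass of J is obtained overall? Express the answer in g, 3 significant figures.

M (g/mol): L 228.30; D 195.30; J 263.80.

Step 1:
n(G) = 14.90 mol
n(L) = 3018 / 228.30 = 13.22 mol
n/ν for G = 14.90/3 = 4.967
n/ν for L = 13.22/2 = 6.610
Smallest n/ν is G → limiting reagent.
n(R) produced = (3/3) × 14.90 = 14.90 mol
Step 2:
n(R) available = 14.90 mol
n(D) = 1233 / 195.30 = 6.313 mol
n/ν for R = 14.90/3 = 4.967
n/ν for D = 6.313/1 = 6.313
Smallest n/ν is R → limiting reagent.
n(J) = (3/3) × 14.90 = 14.90 mol
mass = 14.90 × 263.80 = 3931 g

3930 g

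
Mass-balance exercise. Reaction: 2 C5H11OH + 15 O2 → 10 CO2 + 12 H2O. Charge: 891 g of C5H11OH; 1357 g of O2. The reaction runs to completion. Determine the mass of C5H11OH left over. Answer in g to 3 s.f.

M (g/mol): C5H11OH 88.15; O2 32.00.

n(C5H11OH) = 891.0 / 88.15 = 10.11 mol
n(O2) = 1357 / 32.00 = 42.41 mol
n/ν for C5H11OH = 10.11/2 = 5.055
n/ν for O2 = 42.41/15 = 2.827
Smallest n/ν is O2 → limiting reagent.
C5H11OH consumed = (2/15) × 42.41 = 5.655 mol
C5H11OH remaining = 10.11 − 5.655 = 4.455 mol
mass = 4.455 × 88.15 = 392.7 g

393 g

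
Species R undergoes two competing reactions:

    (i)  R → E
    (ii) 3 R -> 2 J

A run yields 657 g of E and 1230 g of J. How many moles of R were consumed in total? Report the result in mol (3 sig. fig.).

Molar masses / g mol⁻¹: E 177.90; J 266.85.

10.6 mol

n(E) = 657 / 177.90 = 3.693 mol
n(J) = 1230 / 266.85 = 4.609 mol
n(R) via (i) = (1/1)×3.693 = 3.693 mol
n(R) via (ii) = (3/2)×4.609 = 6.914 mol
total n(R) = 3.693 + 6.914 = 10.61 mol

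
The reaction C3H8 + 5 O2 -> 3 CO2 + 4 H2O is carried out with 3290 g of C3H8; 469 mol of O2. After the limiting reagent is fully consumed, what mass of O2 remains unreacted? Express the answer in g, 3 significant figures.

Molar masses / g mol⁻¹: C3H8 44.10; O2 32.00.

3070 g

n(C3H8) = 3290 / 44.10 = 74.60 mol
n(O2) = 469.0 mol
n/ν for C3H8 = 74.60/1 = 74.60
n/ν for O2 = 469.0/5 = 93.80
Smallest n/ν is C3H8 → limiting reagent.
O2 consumed = (5/1) × 74.60 = 373.0 mol
O2 remaining = 469.0 − 373.0 = 96.00 mol
mass = 96.00 × 32.00 = 3072 g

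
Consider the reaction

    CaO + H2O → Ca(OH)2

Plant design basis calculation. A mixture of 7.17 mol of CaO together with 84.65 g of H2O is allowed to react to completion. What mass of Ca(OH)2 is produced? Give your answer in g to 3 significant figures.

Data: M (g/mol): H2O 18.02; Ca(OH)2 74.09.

n(CaO) = 7.170 mol
n(H2O) = 84.65 / 18.02 = 4.698 mol
n/ν → CaO: 7.170, H2O: 4.698; H2O is limiting.
n(Ca(OH)2) = (1/1) × 4.698 = 4.698 mol
mass = 4.698 × 74.09 = 348.1 g

348 g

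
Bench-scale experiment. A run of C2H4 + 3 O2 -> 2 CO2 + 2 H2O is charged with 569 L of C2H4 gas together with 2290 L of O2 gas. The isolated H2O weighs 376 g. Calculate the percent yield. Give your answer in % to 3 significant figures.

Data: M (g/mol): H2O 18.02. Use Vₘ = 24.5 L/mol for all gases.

44.9 %

n(C2H4) = 569.0 / 24.5 = 23.22 mol
n(O2) = 2290 / 24.5 = 93.47 mol
n/ν for C2H4 = 23.22/1 = 23.22
n/ν for O2 = 93.47/3 = 31.16
Smallest n/ν is C2H4 → limiting reagent.
theoretical n(H2O) = (2/1) × 23.22 = 46.44 mol → 836.8 g
% yield = 376 / 836.8 × 100 = 44.93 %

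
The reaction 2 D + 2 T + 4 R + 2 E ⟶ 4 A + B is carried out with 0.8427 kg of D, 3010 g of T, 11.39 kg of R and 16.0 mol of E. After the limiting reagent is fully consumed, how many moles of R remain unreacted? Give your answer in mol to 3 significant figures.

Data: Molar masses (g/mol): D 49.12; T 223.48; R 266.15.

15.9 mol

n(D) = 0.8427×1000 / 49.12 = 17.16 mol
n(T) = 3010 / 223.48 = 13.47 mol
n(R) = 11.39×1000 / 266.15 = 42.80 mol
n(E) = 16.00 mol
n/ν for D = 17.16/2 = 8.580
n/ν for T = 13.47/2 = 6.735
n/ν for R = 42.80/4 = 10.70
n/ν for E = 16.00/2 = 8.000
Smallest n/ν is T → limiting reagent.
R consumed = (4/2) × 13.47 = 26.94 mol
R remaining = 42.80 − 26.94 = 15.86 mol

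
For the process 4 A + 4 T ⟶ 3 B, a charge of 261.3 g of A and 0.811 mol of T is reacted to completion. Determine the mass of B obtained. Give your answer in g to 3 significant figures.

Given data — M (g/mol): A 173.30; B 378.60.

n(A) = 261.3 / 173.30 = 1.508 mol
n(T) = 0.8110 mol
n/ν → A: 0.3770, T: 0.2028; T is limiting.
n(B) = (3/4) × 0.8110 = 0.6083 mol
mass = 0.6083 × 378.60 = 230.3 g

230 g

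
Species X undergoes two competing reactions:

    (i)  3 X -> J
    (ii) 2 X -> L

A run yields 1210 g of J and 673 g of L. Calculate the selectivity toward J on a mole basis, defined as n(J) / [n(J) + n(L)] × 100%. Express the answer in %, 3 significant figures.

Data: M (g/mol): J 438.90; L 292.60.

n(J) = 1210 / 438.90 = 2.757 mol
n(L) = 673 / 292.60 = 2.300 mol
selectivity = 2.757/(2.757+2.300) × 100 = 54.52 %

54.5 %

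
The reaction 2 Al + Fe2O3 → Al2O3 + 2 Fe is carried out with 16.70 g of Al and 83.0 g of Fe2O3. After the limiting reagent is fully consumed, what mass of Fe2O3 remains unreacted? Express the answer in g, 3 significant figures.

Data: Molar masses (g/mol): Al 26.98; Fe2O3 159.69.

33.6 g

n(Al) = 16.70 / 26.98 = 0.6190 mol
n(Fe2O3) = 83.00 / 159.69 = 0.5198 mol
n/ν for Al = 0.6190/2 = 0.3095
n/ν for Fe2O3 = 0.5198/1 = 0.5198
Smallest n/ν is Al → limiting reagent.
Fe2O3 consumed = (1/2) × 0.6190 = 0.3095 mol
Fe2O3 remaining = 0.5198 − 0.3095 = 0.2103 mol
mass = 0.2103 × 159.69 = 33.58 g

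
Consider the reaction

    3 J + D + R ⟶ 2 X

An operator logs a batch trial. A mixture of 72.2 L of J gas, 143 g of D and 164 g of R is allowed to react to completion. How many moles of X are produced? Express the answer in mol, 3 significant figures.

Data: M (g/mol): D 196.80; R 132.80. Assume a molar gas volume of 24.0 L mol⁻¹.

1.45 mol

n(J) = 72.20 / 24.0 = 3.008 mol
n(D) = 143.0 / 196.80 = 0.7266 mol
n(R) = 164.0 / 132.80 = 1.235 mol
n/ν → J: 1.003, D: 0.7266, R: 1.235; D is limiting.
n(X) = (2/1) × 0.7266 = 1.453 mol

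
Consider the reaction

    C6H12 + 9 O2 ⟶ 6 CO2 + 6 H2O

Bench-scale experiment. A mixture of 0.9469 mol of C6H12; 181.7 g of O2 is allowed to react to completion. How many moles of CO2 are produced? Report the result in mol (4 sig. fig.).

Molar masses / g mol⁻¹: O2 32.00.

3.785 mol

n(C6H12) = 0.9469 mol
n(O2) = 181.7 / 32.00 = 5.678 mol
n/ν → C6H12: 0.9469, O2: 0.6309; O2 is limiting.
n(CO2) = (6/9) × 5.678 = 3.785 mol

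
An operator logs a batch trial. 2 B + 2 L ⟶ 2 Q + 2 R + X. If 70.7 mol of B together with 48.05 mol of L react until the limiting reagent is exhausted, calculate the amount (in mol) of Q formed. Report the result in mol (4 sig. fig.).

48.05 mol

n(B) = 70.70 mol
n(L) = 48.05 mol
n/ν for B = 70.70/2 = 35.35
n/ν for L = 48.05/2 = 24.03
Smallest n/ν is L → limiting reagent.
n(Q) = (2/2) × 48.05 = 48.05 mol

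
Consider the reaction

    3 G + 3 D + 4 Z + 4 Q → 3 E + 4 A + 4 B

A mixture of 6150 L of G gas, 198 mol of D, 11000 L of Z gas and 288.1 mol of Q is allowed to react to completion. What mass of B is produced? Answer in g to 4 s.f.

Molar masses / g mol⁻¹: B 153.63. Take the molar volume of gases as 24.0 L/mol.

n(G) = 6150 / 24.0 = 256.3 mol
n(D) = 198.0 mol
n(Z) = 11000 / 24.0 = 458.3 mol
n(Q) = 288.1 mol
n/ν → G: 85.43, D: 66.00, Z: 114.6, Q: 72.03; D is limiting.
n(B) = (4/3) × 198.0 = 264.0 mol
mass = 264.0 × 153.63 = 40560 g

40560 g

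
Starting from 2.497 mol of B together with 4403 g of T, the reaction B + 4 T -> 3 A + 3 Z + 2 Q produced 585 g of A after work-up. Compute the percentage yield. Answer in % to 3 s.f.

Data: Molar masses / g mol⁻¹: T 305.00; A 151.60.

n(B) = 2.497 mol
n(T) = 4403 / 305.00 = 14.44 mol
n/ν for B = 2.497/1 = 2.497
n/ν for T = 14.44/4 = 3.610
Smallest n/ν is B → limiting reagent.
theoretical n(A) = (3/1) × 2.497 = 7.491 mol → 1136 g
% yield = 585 / 1136 × 100 = 51.50 %

51.5 %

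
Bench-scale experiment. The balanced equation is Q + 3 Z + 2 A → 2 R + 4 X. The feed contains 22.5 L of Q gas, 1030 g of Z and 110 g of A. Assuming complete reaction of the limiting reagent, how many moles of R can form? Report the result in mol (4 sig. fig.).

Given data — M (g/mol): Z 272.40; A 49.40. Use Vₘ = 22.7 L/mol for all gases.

1.982 mol

n(Q) = 22.50 / 22.7 = 0.9912 mol
n(Z) = 1030 / 272.40 = 3.781 mol
n(A) = 110.0 / 49.40 = 2.227 mol
n/ν → Q: 0.9912, Z: 1.260, A: 1.114; Q is limiting.
n(R) = (2/1) × 0.9912 = 1.982 mol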